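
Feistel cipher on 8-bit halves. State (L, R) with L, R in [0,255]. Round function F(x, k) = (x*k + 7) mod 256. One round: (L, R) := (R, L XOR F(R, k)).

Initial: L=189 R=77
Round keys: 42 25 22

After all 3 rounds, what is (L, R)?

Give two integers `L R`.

Answer: 182 191

Derivation:
Round 1 (k=42): L=77 R=20
Round 2 (k=25): L=20 R=182
Round 3 (k=22): L=182 R=191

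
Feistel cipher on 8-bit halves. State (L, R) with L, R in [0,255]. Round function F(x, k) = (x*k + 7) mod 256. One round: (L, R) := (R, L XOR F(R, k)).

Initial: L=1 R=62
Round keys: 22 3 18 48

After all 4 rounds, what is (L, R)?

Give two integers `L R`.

Round 1 (k=22): L=62 R=90
Round 2 (k=3): L=90 R=43
Round 3 (k=18): L=43 R=87
Round 4 (k=48): L=87 R=124

Answer: 87 124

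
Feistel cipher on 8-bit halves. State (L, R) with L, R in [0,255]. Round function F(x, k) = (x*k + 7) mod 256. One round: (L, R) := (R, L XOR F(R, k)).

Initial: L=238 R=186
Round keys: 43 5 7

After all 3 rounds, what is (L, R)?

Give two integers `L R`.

Answer: 228 232

Derivation:
Round 1 (k=43): L=186 R=171
Round 2 (k=5): L=171 R=228
Round 3 (k=7): L=228 R=232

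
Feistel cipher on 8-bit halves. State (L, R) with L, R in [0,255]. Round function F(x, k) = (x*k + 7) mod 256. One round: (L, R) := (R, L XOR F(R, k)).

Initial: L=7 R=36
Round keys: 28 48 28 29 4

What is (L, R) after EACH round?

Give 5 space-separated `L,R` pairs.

Answer: 36,240 240,35 35,43 43,197 197,48

Derivation:
Round 1 (k=28): L=36 R=240
Round 2 (k=48): L=240 R=35
Round 3 (k=28): L=35 R=43
Round 4 (k=29): L=43 R=197
Round 5 (k=4): L=197 R=48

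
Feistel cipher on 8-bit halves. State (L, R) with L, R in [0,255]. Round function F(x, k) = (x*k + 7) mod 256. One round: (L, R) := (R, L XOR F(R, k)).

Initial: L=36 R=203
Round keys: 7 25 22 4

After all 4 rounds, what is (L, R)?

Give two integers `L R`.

Round 1 (k=7): L=203 R=176
Round 2 (k=25): L=176 R=252
Round 3 (k=22): L=252 R=31
Round 4 (k=4): L=31 R=127

Answer: 31 127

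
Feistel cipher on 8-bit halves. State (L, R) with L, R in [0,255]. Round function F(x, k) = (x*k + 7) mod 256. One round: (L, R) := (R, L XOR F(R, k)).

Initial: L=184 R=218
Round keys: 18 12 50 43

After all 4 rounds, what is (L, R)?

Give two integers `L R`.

Round 1 (k=18): L=218 R=227
Round 2 (k=12): L=227 R=113
Round 3 (k=50): L=113 R=250
Round 4 (k=43): L=250 R=116

Answer: 250 116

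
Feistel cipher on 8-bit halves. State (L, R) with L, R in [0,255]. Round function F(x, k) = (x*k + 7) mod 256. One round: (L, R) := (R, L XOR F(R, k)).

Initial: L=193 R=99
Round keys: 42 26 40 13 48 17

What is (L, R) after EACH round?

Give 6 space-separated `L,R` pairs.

Round 1 (k=42): L=99 R=132
Round 2 (k=26): L=132 R=12
Round 3 (k=40): L=12 R=99
Round 4 (k=13): L=99 R=2
Round 5 (k=48): L=2 R=4
Round 6 (k=17): L=4 R=73

Answer: 99,132 132,12 12,99 99,2 2,4 4,73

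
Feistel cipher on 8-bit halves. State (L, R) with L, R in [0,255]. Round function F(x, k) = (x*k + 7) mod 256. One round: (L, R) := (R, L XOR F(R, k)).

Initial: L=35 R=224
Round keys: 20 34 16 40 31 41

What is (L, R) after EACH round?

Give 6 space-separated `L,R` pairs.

Answer: 224,164 164,47 47,83 83,208 208,100 100,219

Derivation:
Round 1 (k=20): L=224 R=164
Round 2 (k=34): L=164 R=47
Round 3 (k=16): L=47 R=83
Round 4 (k=40): L=83 R=208
Round 5 (k=31): L=208 R=100
Round 6 (k=41): L=100 R=219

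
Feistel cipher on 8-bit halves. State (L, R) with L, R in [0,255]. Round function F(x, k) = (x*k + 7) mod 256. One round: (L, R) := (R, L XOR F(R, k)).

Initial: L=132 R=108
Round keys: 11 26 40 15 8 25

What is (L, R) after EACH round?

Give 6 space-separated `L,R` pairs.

Answer: 108,47 47,161 161,0 0,166 166,55 55,192

Derivation:
Round 1 (k=11): L=108 R=47
Round 2 (k=26): L=47 R=161
Round 3 (k=40): L=161 R=0
Round 4 (k=15): L=0 R=166
Round 5 (k=8): L=166 R=55
Round 6 (k=25): L=55 R=192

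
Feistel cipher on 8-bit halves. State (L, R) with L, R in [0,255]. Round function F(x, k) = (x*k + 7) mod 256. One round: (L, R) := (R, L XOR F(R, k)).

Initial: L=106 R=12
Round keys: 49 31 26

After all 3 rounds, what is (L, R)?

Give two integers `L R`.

Answer: 226 194

Derivation:
Round 1 (k=49): L=12 R=57
Round 2 (k=31): L=57 R=226
Round 3 (k=26): L=226 R=194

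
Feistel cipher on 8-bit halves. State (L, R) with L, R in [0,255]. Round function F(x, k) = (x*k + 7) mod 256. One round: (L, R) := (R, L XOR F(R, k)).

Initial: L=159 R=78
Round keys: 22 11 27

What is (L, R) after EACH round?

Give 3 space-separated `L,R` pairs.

Round 1 (k=22): L=78 R=36
Round 2 (k=11): L=36 R=221
Round 3 (k=27): L=221 R=114

Answer: 78,36 36,221 221,114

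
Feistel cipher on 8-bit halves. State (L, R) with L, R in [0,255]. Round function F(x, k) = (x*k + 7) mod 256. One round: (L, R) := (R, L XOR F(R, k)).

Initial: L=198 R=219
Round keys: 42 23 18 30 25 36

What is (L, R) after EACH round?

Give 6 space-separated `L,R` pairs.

Answer: 219,51 51,71 71,54 54,28 28,245 245,103

Derivation:
Round 1 (k=42): L=219 R=51
Round 2 (k=23): L=51 R=71
Round 3 (k=18): L=71 R=54
Round 4 (k=30): L=54 R=28
Round 5 (k=25): L=28 R=245
Round 6 (k=36): L=245 R=103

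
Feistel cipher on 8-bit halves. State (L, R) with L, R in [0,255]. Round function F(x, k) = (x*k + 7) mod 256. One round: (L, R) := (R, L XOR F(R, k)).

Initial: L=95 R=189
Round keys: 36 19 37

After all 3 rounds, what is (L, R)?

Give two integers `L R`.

Answer: 46 105

Derivation:
Round 1 (k=36): L=189 R=196
Round 2 (k=19): L=196 R=46
Round 3 (k=37): L=46 R=105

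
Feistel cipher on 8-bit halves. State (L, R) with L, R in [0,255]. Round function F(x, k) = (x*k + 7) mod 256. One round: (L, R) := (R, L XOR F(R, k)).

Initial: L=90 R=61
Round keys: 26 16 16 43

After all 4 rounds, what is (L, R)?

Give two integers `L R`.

Answer: 196 249

Derivation:
Round 1 (k=26): L=61 R=99
Round 2 (k=16): L=99 R=10
Round 3 (k=16): L=10 R=196
Round 4 (k=43): L=196 R=249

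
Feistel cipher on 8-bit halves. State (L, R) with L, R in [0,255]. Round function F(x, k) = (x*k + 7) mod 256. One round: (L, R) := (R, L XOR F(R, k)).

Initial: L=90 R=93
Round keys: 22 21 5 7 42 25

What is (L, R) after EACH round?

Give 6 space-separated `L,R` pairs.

Answer: 93,95 95,143 143,141 141,109 109,100 100,166

Derivation:
Round 1 (k=22): L=93 R=95
Round 2 (k=21): L=95 R=143
Round 3 (k=5): L=143 R=141
Round 4 (k=7): L=141 R=109
Round 5 (k=42): L=109 R=100
Round 6 (k=25): L=100 R=166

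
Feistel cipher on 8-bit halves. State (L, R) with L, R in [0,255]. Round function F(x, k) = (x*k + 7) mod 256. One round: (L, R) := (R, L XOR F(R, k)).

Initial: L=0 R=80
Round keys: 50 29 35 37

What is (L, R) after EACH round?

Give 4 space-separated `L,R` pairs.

Answer: 80,167 167,162 162,138 138,91

Derivation:
Round 1 (k=50): L=80 R=167
Round 2 (k=29): L=167 R=162
Round 3 (k=35): L=162 R=138
Round 4 (k=37): L=138 R=91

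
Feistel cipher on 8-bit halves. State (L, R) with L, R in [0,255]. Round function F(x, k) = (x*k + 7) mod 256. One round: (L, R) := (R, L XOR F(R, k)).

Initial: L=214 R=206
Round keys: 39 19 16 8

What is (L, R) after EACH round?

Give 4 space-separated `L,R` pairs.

Round 1 (k=39): L=206 R=191
Round 2 (k=19): L=191 R=250
Round 3 (k=16): L=250 R=24
Round 4 (k=8): L=24 R=61

Answer: 206,191 191,250 250,24 24,61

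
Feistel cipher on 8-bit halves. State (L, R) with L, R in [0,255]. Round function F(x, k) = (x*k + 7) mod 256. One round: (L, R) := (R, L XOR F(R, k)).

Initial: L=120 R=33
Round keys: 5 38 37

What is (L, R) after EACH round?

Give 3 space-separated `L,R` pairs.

Round 1 (k=5): L=33 R=212
Round 2 (k=38): L=212 R=94
Round 3 (k=37): L=94 R=73

Answer: 33,212 212,94 94,73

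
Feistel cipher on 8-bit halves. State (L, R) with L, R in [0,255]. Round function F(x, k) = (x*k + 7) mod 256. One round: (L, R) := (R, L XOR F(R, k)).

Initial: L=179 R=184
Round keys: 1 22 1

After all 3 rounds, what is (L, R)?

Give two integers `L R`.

Answer: 183 178

Derivation:
Round 1 (k=1): L=184 R=12
Round 2 (k=22): L=12 R=183
Round 3 (k=1): L=183 R=178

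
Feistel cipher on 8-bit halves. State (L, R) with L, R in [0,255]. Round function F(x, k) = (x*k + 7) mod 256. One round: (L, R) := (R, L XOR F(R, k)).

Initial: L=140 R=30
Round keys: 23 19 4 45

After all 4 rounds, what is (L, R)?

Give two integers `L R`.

Round 1 (k=23): L=30 R=53
Round 2 (k=19): L=53 R=232
Round 3 (k=4): L=232 R=146
Round 4 (k=45): L=146 R=89

Answer: 146 89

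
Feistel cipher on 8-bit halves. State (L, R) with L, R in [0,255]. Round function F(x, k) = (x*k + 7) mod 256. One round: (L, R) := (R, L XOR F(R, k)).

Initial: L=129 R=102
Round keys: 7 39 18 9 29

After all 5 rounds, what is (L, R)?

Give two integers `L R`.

Round 1 (k=7): L=102 R=80
Round 2 (k=39): L=80 R=81
Round 3 (k=18): L=81 R=233
Round 4 (k=9): L=233 R=105
Round 5 (k=29): L=105 R=5

Answer: 105 5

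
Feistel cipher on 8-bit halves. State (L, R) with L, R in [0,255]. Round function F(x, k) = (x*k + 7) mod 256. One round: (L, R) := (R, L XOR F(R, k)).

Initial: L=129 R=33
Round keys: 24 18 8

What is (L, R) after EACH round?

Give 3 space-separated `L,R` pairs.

Round 1 (k=24): L=33 R=158
Round 2 (k=18): L=158 R=2
Round 3 (k=8): L=2 R=137

Answer: 33,158 158,2 2,137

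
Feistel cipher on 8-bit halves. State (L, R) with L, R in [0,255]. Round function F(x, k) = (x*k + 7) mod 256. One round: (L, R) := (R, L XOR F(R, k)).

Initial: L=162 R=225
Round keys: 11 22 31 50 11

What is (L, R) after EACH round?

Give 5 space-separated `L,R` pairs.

Answer: 225,16 16,134 134,81 81,95 95,77

Derivation:
Round 1 (k=11): L=225 R=16
Round 2 (k=22): L=16 R=134
Round 3 (k=31): L=134 R=81
Round 4 (k=50): L=81 R=95
Round 5 (k=11): L=95 R=77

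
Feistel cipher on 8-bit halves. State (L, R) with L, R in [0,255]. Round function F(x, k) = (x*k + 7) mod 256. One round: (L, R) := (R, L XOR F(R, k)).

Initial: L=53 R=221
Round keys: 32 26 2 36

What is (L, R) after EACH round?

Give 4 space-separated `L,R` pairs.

Round 1 (k=32): L=221 R=146
Round 2 (k=26): L=146 R=6
Round 3 (k=2): L=6 R=129
Round 4 (k=36): L=129 R=45

Answer: 221,146 146,6 6,129 129,45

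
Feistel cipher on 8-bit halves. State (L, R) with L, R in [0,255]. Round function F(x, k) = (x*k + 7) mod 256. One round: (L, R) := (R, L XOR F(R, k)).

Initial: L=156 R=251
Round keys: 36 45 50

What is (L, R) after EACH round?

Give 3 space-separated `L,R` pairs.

Round 1 (k=36): L=251 R=207
Round 2 (k=45): L=207 R=145
Round 3 (k=50): L=145 R=150

Answer: 251,207 207,145 145,150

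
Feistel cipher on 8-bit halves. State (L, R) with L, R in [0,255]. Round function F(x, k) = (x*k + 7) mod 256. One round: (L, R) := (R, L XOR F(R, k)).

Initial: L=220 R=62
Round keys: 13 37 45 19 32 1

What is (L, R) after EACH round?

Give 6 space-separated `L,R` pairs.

Round 1 (k=13): L=62 R=241
Round 2 (k=37): L=241 R=226
Round 3 (k=45): L=226 R=48
Round 4 (k=19): L=48 R=117
Round 5 (k=32): L=117 R=151
Round 6 (k=1): L=151 R=235

Answer: 62,241 241,226 226,48 48,117 117,151 151,235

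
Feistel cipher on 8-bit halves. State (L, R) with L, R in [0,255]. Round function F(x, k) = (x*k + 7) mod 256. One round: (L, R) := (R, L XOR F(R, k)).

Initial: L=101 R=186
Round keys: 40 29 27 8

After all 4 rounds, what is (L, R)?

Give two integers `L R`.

Answer: 130 92

Derivation:
Round 1 (k=40): L=186 R=114
Round 2 (k=29): L=114 R=75
Round 3 (k=27): L=75 R=130
Round 4 (k=8): L=130 R=92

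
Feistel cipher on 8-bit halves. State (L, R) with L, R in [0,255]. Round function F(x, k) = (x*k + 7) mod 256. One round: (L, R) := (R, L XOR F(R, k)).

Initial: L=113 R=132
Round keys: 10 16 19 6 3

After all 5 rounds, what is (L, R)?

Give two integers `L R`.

Round 1 (k=10): L=132 R=94
Round 2 (k=16): L=94 R=99
Round 3 (k=19): L=99 R=62
Round 4 (k=6): L=62 R=24
Round 5 (k=3): L=24 R=113

Answer: 24 113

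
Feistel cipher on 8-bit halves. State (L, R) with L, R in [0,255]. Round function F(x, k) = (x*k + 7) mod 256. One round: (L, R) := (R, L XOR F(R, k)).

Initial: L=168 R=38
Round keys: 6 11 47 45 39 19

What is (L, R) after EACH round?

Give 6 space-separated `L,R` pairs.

Round 1 (k=6): L=38 R=67
Round 2 (k=11): L=67 R=206
Round 3 (k=47): L=206 R=154
Round 4 (k=45): L=154 R=215
Round 5 (k=39): L=215 R=82
Round 6 (k=19): L=82 R=202

Answer: 38,67 67,206 206,154 154,215 215,82 82,202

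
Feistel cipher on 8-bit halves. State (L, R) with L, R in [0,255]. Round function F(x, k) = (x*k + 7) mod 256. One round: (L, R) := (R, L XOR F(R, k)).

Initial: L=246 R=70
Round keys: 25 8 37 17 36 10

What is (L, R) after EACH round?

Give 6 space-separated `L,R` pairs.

Round 1 (k=25): L=70 R=43
Round 2 (k=8): L=43 R=25
Round 3 (k=37): L=25 R=143
Round 4 (k=17): L=143 R=159
Round 5 (k=36): L=159 R=236
Round 6 (k=10): L=236 R=160

Answer: 70,43 43,25 25,143 143,159 159,236 236,160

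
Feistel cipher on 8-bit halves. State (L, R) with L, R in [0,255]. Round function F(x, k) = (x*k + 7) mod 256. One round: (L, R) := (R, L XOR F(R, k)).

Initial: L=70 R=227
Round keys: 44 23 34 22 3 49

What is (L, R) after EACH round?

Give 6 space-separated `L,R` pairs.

Answer: 227,77 77,17 17,4 4,78 78,245 245,162

Derivation:
Round 1 (k=44): L=227 R=77
Round 2 (k=23): L=77 R=17
Round 3 (k=34): L=17 R=4
Round 4 (k=22): L=4 R=78
Round 5 (k=3): L=78 R=245
Round 6 (k=49): L=245 R=162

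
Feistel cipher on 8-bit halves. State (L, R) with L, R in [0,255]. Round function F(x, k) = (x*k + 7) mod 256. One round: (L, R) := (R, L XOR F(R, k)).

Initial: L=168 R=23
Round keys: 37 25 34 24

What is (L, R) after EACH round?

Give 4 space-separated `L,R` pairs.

Round 1 (k=37): L=23 R=242
Round 2 (k=25): L=242 R=190
Round 3 (k=34): L=190 R=177
Round 4 (k=24): L=177 R=33

Answer: 23,242 242,190 190,177 177,33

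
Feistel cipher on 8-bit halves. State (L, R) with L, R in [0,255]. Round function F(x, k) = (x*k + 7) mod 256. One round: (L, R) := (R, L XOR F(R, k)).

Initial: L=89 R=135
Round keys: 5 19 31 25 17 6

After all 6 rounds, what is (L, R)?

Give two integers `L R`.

Answer: 31 164

Derivation:
Round 1 (k=5): L=135 R=243
Round 2 (k=19): L=243 R=151
Round 3 (k=31): L=151 R=163
Round 4 (k=25): L=163 R=101
Round 5 (k=17): L=101 R=31
Round 6 (k=6): L=31 R=164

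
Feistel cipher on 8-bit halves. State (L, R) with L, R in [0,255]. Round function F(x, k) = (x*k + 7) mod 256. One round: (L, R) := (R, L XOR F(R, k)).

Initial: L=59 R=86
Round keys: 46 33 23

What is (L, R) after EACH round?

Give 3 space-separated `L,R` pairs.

Round 1 (k=46): L=86 R=64
Round 2 (k=33): L=64 R=17
Round 3 (k=23): L=17 R=206

Answer: 86,64 64,17 17,206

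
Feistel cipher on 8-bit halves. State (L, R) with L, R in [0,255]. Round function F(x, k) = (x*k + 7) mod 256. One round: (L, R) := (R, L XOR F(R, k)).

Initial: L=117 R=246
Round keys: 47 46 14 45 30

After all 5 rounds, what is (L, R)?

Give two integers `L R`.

Answer: 189 108

Derivation:
Round 1 (k=47): L=246 R=68
Round 2 (k=46): L=68 R=201
Round 3 (k=14): L=201 R=65
Round 4 (k=45): L=65 R=189
Round 5 (k=30): L=189 R=108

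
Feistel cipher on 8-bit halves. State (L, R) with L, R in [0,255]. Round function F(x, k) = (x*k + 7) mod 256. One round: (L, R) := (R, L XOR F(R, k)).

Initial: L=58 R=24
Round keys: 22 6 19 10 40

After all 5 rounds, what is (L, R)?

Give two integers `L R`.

Round 1 (k=22): L=24 R=45
Round 2 (k=6): L=45 R=13
Round 3 (k=19): L=13 R=211
Round 4 (k=10): L=211 R=72
Round 5 (k=40): L=72 R=148

Answer: 72 148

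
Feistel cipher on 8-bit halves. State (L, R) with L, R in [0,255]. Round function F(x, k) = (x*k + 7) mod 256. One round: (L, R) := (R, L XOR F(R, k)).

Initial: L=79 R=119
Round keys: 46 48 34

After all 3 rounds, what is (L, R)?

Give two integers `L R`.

Answer: 80 129

Derivation:
Round 1 (k=46): L=119 R=38
Round 2 (k=48): L=38 R=80
Round 3 (k=34): L=80 R=129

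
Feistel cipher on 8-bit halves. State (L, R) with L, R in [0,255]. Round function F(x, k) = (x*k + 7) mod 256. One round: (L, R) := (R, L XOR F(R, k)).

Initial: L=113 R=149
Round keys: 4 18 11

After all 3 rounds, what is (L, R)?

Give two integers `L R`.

Answer: 110 235

Derivation:
Round 1 (k=4): L=149 R=42
Round 2 (k=18): L=42 R=110
Round 3 (k=11): L=110 R=235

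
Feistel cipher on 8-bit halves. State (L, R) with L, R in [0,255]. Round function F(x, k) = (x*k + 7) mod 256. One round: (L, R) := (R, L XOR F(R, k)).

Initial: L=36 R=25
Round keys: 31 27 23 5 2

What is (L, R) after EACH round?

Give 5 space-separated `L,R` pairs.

Round 1 (k=31): L=25 R=42
Round 2 (k=27): L=42 R=108
Round 3 (k=23): L=108 R=145
Round 4 (k=5): L=145 R=176
Round 5 (k=2): L=176 R=246

Answer: 25,42 42,108 108,145 145,176 176,246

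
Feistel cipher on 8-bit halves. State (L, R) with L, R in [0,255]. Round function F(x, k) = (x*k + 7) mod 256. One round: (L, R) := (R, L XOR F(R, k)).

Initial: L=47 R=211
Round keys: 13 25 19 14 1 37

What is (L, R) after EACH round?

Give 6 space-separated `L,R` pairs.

Answer: 211,145 145,227 227,113 113,214 214,172 172,53

Derivation:
Round 1 (k=13): L=211 R=145
Round 2 (k=25): L=145 R=227
Round 3 (k=19): L=227 R=113
Round 4 (k=14): L=113 R=214
Round 5 (k=1): L=214 R=172
Round 6 (k=37): L=172 R=53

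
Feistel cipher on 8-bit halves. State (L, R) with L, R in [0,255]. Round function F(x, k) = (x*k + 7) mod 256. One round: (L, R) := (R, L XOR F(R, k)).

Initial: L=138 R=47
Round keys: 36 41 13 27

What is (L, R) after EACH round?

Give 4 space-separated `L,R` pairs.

Answer: 47,41 41,183 183,123 123,183

Derivation:
Round 1 (k=36): L=47 R=41
Round 2 (k=41): L=41 R=183
Round 3 (k=13): L=183 R=123
Round 4 (k=27): L=123 R=183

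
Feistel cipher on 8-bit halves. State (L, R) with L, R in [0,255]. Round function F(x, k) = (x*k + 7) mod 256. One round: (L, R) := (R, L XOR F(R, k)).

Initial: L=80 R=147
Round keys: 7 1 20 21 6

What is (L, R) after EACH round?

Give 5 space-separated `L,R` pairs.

Answer: 147,92 92,240 240,155 155,78 78,64

Derivation:
Round 1 (k=7): L=147 R=92
Round 2 (k=1): L=92 R=240
Round 3 (k=20): L=240 R=155
Round 4 (k=21): L=155 R=78
Round 5 (k=6): L=78 R=64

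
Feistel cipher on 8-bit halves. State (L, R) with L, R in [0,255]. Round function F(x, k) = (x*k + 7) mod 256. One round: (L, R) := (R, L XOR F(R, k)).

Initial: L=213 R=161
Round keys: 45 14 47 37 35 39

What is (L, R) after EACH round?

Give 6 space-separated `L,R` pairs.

Answer: 161,129 129,180 180,146 146,149 149,244 244,166

Derivation:
Round 1 (k=45): L=161 R=129
Round 2 (k=14): L=129 R=180
Round 3 (k=47): L=180 R=146
Round 4 (k=37): L=146 R=149
Round 5 (k=35): L=149 R=244
Round 6 (k=39): L=244 R=166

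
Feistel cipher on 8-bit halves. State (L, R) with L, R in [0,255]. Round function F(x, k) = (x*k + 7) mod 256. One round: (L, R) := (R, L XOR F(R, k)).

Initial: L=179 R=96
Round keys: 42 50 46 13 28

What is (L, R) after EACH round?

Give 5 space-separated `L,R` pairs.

Round 1 (k=42): L=96 R=116
Round 2 (k=50): L=116 R=207
Round 3 (k=46): L=207 R=77
Round 4 (k=13): L=77 R=63
Round 5 (k=28): L=63 R=166

Answer: 96,116 116,207 207,77 77,63 63,166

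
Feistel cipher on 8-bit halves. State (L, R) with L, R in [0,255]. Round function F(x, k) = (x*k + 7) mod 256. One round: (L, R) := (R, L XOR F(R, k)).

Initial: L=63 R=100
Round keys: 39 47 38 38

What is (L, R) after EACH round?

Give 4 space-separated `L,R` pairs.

Round 1 (k=39): L=100 R=124
Round 2 (k=47): L=124 R=175
Round 3 (k=38): L=175 R=125
Round 4 (k=38): L=125 R=58

Answer: 100,124 124,175 175,125 125,58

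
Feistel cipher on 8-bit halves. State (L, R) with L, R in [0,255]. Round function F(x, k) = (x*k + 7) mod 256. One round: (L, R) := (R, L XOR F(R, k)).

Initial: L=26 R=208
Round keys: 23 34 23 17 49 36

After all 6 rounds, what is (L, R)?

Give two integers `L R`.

Round 1 (k=23): L=208 R=173
Round 2 (k=34): L=173 R=209
Round 3 (k=23): L=209 R=99
Round 4 (k=17): L=99 R=75
Round 5 (k=49): L=75 R=1
Round 6 (k=36): L=1 R=96

Answer: 1 96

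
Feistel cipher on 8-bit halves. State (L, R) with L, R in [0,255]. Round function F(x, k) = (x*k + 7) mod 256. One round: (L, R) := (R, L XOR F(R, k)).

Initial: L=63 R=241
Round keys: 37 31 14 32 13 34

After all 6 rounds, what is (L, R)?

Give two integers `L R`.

Round 1 (k=37): L=241 R=227
Round 2 (k=31): L=227 R=117
Round 3 (k=14): L=117 R=142
Round 4 (k=32): L=142 R=178
Round 5 (k=13): L=178 R=159
Round 6 (k=34): L=159 R=151

Answer: 159 151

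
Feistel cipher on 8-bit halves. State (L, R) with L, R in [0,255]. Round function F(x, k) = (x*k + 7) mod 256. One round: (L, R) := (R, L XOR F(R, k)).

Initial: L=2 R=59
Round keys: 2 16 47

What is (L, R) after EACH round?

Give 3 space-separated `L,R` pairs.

Round 1 (k=2): L=59 R=127
Round 2 (k=16): L=127 R=204
Round 3 (k=47): L=204 R=4

Answer: 59,127 127,204 204,4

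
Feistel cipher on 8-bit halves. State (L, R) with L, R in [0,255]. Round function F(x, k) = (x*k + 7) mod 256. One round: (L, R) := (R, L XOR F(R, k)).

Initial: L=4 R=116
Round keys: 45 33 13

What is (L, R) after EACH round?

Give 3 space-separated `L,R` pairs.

Round 1 (k=45): L=116 R=111
Round 2 (k=33): L=111 R=34
Round 3 (k=13): L=34 R=174

Answer: 116,111 111,34 34,174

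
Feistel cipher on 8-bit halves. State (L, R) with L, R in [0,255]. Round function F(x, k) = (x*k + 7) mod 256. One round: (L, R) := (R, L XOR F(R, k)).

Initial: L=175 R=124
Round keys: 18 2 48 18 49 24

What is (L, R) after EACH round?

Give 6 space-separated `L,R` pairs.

Answer: 124,16 16,91 91,7 7,222 222,130 130,233

Derivation:
Round 1 (k=18): L=124 R=16
Round 2 (k=2): L=16 R=91
Round 3 (k=48): L=91 R=7
Round 4 (k=18): L=7 R=222
Round 5 (k=49): L=222 R=130
Round 6 (k=24): L=130 R=233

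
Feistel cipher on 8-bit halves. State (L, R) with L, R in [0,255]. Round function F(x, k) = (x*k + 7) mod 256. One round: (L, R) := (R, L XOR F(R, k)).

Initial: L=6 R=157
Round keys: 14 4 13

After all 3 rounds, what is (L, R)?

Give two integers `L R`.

Round 1 (k=14): L=157 R=155
Round 2 (k=4): L=155 R=238
Round 3 (k=13): L=238 R=134

Answer: 238 134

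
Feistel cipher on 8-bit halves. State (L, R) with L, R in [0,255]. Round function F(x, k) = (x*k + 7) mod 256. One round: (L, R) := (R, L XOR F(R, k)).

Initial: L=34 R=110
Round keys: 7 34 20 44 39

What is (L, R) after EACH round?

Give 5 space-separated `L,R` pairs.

Round 1 (k=7): L=110 R=43
Round 2 (k=34): L=43 R=211
Round 3 (k=20): L=211 R=168
Round 4 (k=44): L=168 R=52
Round 5 (k=39): L=52 R=91

Answer: 110,43 43,211 211,168 168,52 52,91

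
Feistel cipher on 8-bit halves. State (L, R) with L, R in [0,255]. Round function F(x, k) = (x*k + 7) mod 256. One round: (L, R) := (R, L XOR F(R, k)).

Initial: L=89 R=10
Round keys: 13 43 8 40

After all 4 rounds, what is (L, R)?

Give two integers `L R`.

Round 1 (k=13): L=10 R=208
Round 2 (k=43): L=208 R=253
Round 3 (k=8): L=253 R=63
Round 4 (k=40): L=63 R=34

Answer: 63 34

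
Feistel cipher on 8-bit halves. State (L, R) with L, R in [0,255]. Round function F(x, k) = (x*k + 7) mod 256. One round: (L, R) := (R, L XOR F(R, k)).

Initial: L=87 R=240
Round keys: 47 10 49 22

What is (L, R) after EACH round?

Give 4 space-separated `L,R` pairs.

Answer: 240,64 64,119 119,142 142,76

Derivation:
Round 1 (k=47): L=240 R=64
Round 2 (k=10): L=64 R=119
Round 3 (k=49): L=119 R=142
Round 4 (k=22): L=142 R=76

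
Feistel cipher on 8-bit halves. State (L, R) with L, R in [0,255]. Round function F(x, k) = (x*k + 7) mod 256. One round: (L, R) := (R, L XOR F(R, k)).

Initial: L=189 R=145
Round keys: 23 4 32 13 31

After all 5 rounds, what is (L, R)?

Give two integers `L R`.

Round 1 (k=23): L=145 R=179
Round 2 (k=4): L=179 R=66
Round 3 (k=32): L=66 R=244
Round 4 (k=13): L=244 R=41
Round 5 (k=31): L=41 R=10

Answer: 41 10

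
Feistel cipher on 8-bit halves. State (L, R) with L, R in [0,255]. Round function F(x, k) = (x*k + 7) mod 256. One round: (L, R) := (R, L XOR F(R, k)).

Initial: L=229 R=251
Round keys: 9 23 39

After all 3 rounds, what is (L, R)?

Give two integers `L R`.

Round 1 (k=9): L=251 R=63
Round 2 (k=23): L=63 R=75
Round 3 (k=39): L=75 R=75

Answer: 75 75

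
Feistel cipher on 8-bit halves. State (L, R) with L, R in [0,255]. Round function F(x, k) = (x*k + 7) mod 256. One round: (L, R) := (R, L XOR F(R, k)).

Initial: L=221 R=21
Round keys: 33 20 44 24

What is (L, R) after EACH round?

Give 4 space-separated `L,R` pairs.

Answer: 21,97 97,142 142,14 14,217

Derivation:
Round 1 (k=33): L=21 R=97
Round 2 (k=20): L=97 R=142
Round 3 (k=44): L=142 R=14
Round 4 (k=24): L=14 R=217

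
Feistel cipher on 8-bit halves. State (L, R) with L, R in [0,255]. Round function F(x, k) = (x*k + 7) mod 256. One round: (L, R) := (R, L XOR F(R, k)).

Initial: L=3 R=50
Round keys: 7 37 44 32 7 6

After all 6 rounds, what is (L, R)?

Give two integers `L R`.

Round 1 (k=7): L=50 R=102
Round 2 (k=37): L=102 R=247
Round 3 (k=44): L=247 R=29
Round 4 (k=32): L=29 R=80
Round 5 (k=7): L=80 R=42
Round 6 (k=6): L=42 R=83

Answer: 42 83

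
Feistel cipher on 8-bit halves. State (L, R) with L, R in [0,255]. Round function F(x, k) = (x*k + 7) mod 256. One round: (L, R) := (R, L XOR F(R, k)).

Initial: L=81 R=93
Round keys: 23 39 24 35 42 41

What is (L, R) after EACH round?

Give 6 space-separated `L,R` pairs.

Round 1 (k=23): L=93 R=51
Round 2 (k=39): L=51 R=145
Round 3 (k=24): L=145 R=172
Round 4 (k=35): L=172 R=26
Round 5 (k=42): L=26 R=231
Round 6 (k=41): L=231 R=28

Answer: 93,51 51,145 145,172 172,26 26,231 231,28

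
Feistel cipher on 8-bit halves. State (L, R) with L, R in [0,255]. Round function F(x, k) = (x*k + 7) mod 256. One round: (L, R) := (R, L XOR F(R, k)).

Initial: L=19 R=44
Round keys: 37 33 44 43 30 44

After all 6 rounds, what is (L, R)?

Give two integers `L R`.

Round 1 (k=37): L=44 R=112
Round 2 (k=33): L=112 R=91
Round 3 (k=44): L=91 R=219
Round 4 (k=43): L=219 R=139
Round 5 (k=30): L=139 R=138
Round 6 (k=44): L=138 R=52

Answer: 138 52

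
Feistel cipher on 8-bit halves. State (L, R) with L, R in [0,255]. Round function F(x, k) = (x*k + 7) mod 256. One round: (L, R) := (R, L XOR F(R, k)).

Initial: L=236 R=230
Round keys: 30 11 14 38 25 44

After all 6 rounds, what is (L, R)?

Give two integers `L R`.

Round 1 (k=30): L=230 R=23
Round 2 (k=11): L=23 R=226
Round 3 (k=14): L=226 R=116
Round 4 (k=38): L=116 R=221
Round 5 (k=25): L=221 R=232
Round 6 (k=44): L=232 R=58

Answer: 232 58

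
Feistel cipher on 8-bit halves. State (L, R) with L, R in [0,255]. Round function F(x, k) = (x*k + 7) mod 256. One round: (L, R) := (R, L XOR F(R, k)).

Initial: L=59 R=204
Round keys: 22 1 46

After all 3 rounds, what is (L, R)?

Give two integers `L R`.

Round 1 (k=22): L=204 R=180
Round 2 (k=1): L=180 R=119
Round 3 (k=46): L=119 R=221

Answer: 119 221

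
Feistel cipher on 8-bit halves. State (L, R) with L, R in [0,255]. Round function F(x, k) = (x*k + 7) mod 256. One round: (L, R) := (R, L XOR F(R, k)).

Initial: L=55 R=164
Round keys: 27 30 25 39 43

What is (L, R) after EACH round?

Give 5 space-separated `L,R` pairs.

Round 1 (k=27): L=164 R=100
Round 2 (k=30): L=100 R=27
Round 3 (k=25): L=27 R=206
Round 4 (k=39): L=206 R=114
Round 5 (k=43): L=114 R=227

Answer: 164,100 100,27 27,206 206,114 114,227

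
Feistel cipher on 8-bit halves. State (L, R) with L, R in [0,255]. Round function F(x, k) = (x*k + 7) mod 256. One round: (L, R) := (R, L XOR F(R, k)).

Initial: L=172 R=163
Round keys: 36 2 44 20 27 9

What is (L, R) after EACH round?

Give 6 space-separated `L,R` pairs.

Round 1 (k=36): L=163 R=95
Round 2 (k=2): L=95 R=102
Round 3 (k=44): L=102 R=208
Round 4 (k=20): L=208 R=33
Round 5 (k=27): L=33 R=82
Round 6 (k=9): L=82 R=200

Answer: 163,95 95,102 102,208 208,33 33,82 82,200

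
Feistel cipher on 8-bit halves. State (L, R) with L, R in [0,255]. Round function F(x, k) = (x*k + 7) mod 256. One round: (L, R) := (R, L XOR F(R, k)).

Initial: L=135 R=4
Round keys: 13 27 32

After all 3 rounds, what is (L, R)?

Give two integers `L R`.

Answer: 223 91

Derivation:
Round 1 (k=13): L=4 R=188
Round 2 (k=27): L=188 R=223
Round 3 (k=32): L=223 R=91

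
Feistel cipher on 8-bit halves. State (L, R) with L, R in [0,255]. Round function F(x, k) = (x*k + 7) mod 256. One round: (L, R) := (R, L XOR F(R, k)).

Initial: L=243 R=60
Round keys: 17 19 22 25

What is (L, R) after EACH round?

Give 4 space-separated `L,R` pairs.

Round 1 (k=17): L=60 R=240
Round 2 (k=19): L=240 R=235
Round 3 (k=22): L=235 R=201
Round 4 (k=25): L=201 R=67

Answer: 60,240 240,235 235,201 201,67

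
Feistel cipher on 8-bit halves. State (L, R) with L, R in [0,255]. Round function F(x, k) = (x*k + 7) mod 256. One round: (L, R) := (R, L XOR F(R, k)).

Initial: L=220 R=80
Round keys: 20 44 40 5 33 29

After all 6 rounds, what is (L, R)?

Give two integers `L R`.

Round 1 (k=20): L=80 R=155
Round 2 (k=44): L=155 R=251
Round 3 (k=40): L=251 R=164
Round 4 (k=5): L=164 R=192
Round 5 (k=33): L=192 R=99
Round 6 (k=29): L=99 R=254

Answer: 99 254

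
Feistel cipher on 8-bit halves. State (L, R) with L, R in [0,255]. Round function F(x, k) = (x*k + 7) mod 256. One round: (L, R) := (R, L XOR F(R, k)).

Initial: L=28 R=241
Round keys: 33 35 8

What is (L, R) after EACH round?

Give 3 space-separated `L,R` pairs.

Round 1 (k=33): L=241 R=4
Round 2 (k=35): L=4 R=98
Round 3 (k=8): L=98 R=19

Answer: 241,4 4,98 98,19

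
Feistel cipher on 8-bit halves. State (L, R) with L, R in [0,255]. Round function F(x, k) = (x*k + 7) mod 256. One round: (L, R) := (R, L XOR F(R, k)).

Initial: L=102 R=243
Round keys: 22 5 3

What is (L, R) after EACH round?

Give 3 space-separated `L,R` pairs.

Round 1 (k=22): L=243 R=143
Round 2 (k=5): L=143 R=33
Round 3 (k=3): L=33 R=229

Answer: 243,143 143,33 33,229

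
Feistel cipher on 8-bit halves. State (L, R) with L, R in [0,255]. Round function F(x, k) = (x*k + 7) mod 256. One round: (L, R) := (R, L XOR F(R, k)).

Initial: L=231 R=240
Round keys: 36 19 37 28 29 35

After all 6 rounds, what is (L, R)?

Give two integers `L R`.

Answer: 85 110

Derivation:
Round 1 (k=36): L=240 R=32
Round 2 (k=19): L=32 R=151
Round 3 (k=37): L=151 R=250
Round 4 (k=28): L=250 R=200
Round 5 (k=29): L=200 R=85
Round 6 (k=35): L=85 R=110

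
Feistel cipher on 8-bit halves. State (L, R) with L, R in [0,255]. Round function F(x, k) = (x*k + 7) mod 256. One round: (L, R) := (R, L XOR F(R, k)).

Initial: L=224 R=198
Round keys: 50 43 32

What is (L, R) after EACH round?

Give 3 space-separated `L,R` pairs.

Round 1 (k=50): L=198 R=83
Round 2 (k=43): L=83 R=62
Round 3 (k=32): L=62 R=148

Answer: 198,83 83,62 62,148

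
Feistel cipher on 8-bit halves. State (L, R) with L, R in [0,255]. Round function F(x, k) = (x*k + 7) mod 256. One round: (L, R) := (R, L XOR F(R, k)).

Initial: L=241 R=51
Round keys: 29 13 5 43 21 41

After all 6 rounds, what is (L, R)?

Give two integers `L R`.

Round 1 (k=29): L=51 R=63
Round 2 (k=13): L=63 R=9
Round 3 (k=5): L=9 R=11
Round 4 (k=43): L=11 R=233
Round 5 (k=21): L=233 R=47
Round 6 (k=41): L=47 R=103

Answer: 47 103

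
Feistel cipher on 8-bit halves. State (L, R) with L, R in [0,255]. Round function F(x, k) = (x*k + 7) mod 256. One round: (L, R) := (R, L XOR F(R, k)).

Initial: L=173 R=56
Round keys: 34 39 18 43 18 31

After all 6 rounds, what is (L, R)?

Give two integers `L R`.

Answer: 250 56

Derivation:
Round 1 (k=34): L=56 R=218
Round 2 (k=39): L=218 R=5
Round 3 (k=18): L=5 R=187
Round 4 (k=43): L=187 R=117
Round 5 (k=18): L=117 R=250
Round 6 (k=31): L=250 R=56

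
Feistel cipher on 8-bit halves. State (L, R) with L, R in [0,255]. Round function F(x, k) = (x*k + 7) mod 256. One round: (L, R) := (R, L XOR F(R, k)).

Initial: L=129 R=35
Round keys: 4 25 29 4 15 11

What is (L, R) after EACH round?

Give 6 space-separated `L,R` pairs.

Answer: 35,18 18,234 234,155 155,153 153,101 101,199

Derivation:
Round 1 (k=4): L=35 R=18
Round 2 (k=25): L=18 R=234
Round 3 (k=29): L=234 R=155
Round 4 (k=4): L=155 R=153
Round 5 (k=15): L=153 R=101
Round 6 (k=11): L=101 R=199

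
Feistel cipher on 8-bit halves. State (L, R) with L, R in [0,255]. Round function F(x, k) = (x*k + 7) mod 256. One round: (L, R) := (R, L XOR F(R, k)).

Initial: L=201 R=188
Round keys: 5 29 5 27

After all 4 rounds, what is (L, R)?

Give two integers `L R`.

Answer: 122 128

Derivation:
Round 1 (k=5): L=188 R=122
Round 2 (k=29): L=122 R=101
Round 3 (k=5): L=101 R=122
Round 4 (k=27): L=122 R=128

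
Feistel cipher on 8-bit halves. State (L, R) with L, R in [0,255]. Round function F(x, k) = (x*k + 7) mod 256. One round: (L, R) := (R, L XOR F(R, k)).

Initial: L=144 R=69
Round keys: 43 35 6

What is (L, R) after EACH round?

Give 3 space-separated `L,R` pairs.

Answer: 69,14 14,180 180,49

Derivation:
Round 1 (k=43): L=69 R=14
Round 2 (k=35): L=14 R=180
Round 3 (k=6): L=180 R=49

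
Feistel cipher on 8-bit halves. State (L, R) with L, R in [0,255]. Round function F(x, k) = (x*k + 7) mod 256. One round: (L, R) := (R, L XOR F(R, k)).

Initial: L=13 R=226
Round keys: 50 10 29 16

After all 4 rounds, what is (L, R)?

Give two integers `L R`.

Round 1 (k=50): L=226 R=38
Round 2 (k=10): L=38 R=97
Round 3 (k=29): L=97 R=34
Round 4 (k=16): L=34 R=70

Answer: 34 70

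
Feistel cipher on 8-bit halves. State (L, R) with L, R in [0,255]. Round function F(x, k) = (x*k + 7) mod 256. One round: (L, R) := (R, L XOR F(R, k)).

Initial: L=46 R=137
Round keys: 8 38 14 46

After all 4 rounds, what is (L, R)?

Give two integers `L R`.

Answer: 30 143

Derivation:
Round 1 (k=8): L=137 R=97
Round 2 (k=38): L=97 R=228
Round 3 (k=14): L=228 R=30
Round 4 (k=46): L=30 R=143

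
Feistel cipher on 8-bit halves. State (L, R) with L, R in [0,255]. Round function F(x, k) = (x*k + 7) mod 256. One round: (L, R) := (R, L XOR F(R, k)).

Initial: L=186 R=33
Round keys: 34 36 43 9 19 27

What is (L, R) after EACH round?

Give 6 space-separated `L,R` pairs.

Round 1 (k=34): L=33 R=211
Round 2 (k=36): L=211 R=146
Round 3 (k=43): L=146 R=94
Round 4 (k=9): L=94 R=199
Round 5 (k=19): L=199 R=146
Round 6 (k=27): L=146 R=170

Answer: 33,211 211,146 146,94 94,199 199,146 146,170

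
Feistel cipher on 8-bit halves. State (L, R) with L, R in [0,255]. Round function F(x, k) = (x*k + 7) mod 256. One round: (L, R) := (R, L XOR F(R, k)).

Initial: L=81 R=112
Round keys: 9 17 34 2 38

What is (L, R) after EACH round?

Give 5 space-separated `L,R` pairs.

Round 1 (k=9): L=112 R=166
Round 2 (k=17): L=166 R=125
Round 3 (k=34): L=125 R=7
Round 4 (k=2): L=7 R=104
Round 5 (k=38): L=104 R=112

Answer: 112,166 166,125 125,7 7,104 104,112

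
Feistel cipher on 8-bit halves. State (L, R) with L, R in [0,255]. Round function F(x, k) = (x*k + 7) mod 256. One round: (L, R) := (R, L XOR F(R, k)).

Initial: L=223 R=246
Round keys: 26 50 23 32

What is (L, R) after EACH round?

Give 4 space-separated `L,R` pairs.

Answer: 246,220 220,9 9,10 10,78

Derivation:
Round 1 (k=26): L=246 R=220
Round 2 (k=50): L=220 R=9
Round 3 (k=23): L=9 R=10
Round 4 (k=32): L=10 R=78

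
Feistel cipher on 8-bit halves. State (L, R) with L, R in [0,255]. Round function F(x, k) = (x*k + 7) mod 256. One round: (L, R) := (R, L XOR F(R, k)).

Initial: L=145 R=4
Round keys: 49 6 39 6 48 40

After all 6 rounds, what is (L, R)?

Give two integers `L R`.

Answer: 101 59

Derivation:
Round 1 (k=49): L=4 R=90
Round 2 (k=6): L=90 R=39
Round 3 (k=39): L=39 R=162
Round 4 (k=6): L=162 R=244
Round 5 (k=48): L=244 R=101
Round 6 (k=40): L=101 R=59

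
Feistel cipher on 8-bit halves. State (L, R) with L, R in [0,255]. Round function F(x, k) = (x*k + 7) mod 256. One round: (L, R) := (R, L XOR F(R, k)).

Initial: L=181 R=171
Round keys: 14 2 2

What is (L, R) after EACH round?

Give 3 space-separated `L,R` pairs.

Answer: 171,212 212,4 4,219

Derivation:
Round 1 (k=14): L=171 R=212
Round 2 (k=2): L=212 R=4
Round 3 (k=2): L=4 R=219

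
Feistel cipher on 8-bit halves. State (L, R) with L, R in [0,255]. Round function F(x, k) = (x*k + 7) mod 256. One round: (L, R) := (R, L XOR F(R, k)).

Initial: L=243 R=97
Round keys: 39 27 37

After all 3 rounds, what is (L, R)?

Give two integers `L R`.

Round 1 (k=39): L=97 R=61
Round 2 (k=27): L=61 R=23
Round 3 (k=37): L=23 R=103

Answer: 23 103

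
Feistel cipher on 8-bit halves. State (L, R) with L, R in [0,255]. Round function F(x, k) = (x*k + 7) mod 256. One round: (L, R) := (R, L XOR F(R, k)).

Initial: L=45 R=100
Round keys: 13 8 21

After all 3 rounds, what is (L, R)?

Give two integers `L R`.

Answer: 211 96

Derivation:
Round 1 (k=13): L=100 R=54
Round 2 (k=8): L=54 R=211
Round 3 (k=21): L=211 R=96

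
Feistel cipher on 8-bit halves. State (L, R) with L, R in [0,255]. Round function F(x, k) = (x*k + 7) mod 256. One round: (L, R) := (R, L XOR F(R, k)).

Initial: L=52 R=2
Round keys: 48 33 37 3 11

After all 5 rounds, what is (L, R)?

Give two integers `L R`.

Answer: 211 212

Derivation:
Round 1 (k=48): L=2 R=83
Round 2 (k=33): L=83 R=184
Round 3 (k=37): L=184 R=204
Round 4 (k=3): L=204 R=211
Round 5 (k=11): L=211 R=212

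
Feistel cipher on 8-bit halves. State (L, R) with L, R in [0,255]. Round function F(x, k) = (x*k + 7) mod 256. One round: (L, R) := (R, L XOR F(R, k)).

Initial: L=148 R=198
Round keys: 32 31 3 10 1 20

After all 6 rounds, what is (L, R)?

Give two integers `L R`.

Round 1 (k=32): L=198 R=83
Round 2 (k=31): L=83 R=210
Round 3 (k=3): L=210 R=46
Round 4 (k=10): L=46 R=1
Round 5 (k=1): L=1 R=38
Round 6 (k=20): L=38 R=254

Answer: 38 254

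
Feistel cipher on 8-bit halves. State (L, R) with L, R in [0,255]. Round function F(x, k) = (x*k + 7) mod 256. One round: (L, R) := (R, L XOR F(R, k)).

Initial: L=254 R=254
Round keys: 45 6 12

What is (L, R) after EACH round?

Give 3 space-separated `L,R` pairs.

Answer: 254,83 83,7 7,8

Derivation:
Round 1 (k=45): L=254 R=83
Round 2 (k=6): L=83 R=7
Round 3 (k=12): L=7 R=8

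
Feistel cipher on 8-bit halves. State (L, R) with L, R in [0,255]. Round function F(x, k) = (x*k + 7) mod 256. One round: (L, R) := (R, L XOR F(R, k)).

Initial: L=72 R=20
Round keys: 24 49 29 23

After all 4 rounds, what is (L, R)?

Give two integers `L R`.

Round 1 (k=24): L=20 R=175
Round 2 (k=49): L=175 R=146
Round 3 (k=29): L=146 R=62
Round 4 (k=23): L=62 R=11

Answer: 62 11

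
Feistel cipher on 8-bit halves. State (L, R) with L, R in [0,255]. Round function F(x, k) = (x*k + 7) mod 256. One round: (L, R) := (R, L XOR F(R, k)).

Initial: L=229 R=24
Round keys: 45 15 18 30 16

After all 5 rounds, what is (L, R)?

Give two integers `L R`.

Answer: 100 156

Derivation:
Round 1 (k=45): L=24 R=218
Round 2 (k=15): L=218 R=213
Round 3 (k=18): L=213 R=219
Round 4 (k=30): L=219 R=100
Round 5 (k=16): L=100 R=156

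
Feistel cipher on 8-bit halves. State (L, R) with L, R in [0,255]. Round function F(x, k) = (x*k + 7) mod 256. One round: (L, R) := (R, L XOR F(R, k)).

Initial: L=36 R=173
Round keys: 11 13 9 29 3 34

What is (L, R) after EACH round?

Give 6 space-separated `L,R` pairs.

Round 1 (k=11): L=173 R=82
Round 2 (k=13): L=82 R=156
Round 3 (k=9): L=156 R=209
Round 4 (k=29): L=209 R=40
Round 5 (k=3): L=40 R=174
Round 6 (k=34): L=174 R=11

Answer: 173,82 82,156 156,209 209,40 40,174 174,11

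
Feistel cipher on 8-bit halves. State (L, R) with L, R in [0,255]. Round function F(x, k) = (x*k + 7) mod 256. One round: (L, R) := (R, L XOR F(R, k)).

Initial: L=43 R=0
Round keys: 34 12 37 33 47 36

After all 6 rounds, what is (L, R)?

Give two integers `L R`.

Answer: 203 185

Derivation:
Round 1 (k=34): L=0 R=44
Round 2 (k=12): L=44 R=23
Round 3 (k=37): L=23 R=118
Round 4 (k=33): L=118 R=42
Round 5 (k=47): L=42 R=203
Round 6 (k=36): L=203 R=185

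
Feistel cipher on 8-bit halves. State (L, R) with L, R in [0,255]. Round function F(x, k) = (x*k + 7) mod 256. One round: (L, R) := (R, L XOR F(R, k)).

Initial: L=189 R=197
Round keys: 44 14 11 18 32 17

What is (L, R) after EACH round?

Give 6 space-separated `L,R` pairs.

Answer: 197,94 94,238 238,31 31,219 219,120 120,36

Derivation:
Round 1 (k=44): L=197 R=94
Round 2 (k=14): L=94 R=238
Round 3 (k=11): L=238 R=31
Round 4 (k=18): L=31 R=219
Round 5 (k=32): L=219 R=120
Round 6 (k=17): L=120 R=36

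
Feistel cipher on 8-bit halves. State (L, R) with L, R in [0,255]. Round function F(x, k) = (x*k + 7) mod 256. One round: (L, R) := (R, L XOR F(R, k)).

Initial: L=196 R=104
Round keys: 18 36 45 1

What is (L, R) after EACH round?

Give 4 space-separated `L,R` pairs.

Answer: 104,147 147,219 219,21 21,199

Derivation:
Round 1 (k=18): L=104 R=147
Round 2 (k=36): L=147 R=219
Round 3 (k=45): L=219 R=21
Round 4 (k=1): L=21 R=199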